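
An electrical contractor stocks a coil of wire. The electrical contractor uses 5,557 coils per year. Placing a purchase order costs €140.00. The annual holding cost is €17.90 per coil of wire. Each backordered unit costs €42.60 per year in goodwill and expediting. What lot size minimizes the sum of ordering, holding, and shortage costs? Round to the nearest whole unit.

Q* ≈ 351 coils

With planned backorders, Q* = √(2DS/H) · √((H+B)/B).
√(2DS/H) = √(2 × 5,557 × 140 / 17.9) = 294.831.
√((H+B)/B) = √((17.9+42.6)/42.6) = 1.1917.
Q* ≈ 351.355.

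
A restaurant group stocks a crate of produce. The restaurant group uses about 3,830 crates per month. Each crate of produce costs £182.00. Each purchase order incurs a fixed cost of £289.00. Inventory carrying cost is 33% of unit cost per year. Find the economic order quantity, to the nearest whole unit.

Annual demand D = 3,830 × 12 = 45,960.
Holding cost H = 0.33 × £182.00 = £60.0600 per unit per year.
EOQ = √(2DS / H) = √(2 × 45,960 × 289 / 60.06).
= √(26,564,880 / 60.06) = √442,305.6943 ≈ 665.061.

Q* ≈ 665 crates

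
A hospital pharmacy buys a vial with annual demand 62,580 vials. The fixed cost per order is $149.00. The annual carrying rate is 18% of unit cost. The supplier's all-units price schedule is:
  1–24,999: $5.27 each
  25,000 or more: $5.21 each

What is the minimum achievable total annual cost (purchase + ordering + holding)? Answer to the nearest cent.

TC* ≈ $334,002.58

Holding cost per unit per year at price C is H = 0.18·C.
Evaluate total cost at each tier's feasible EOQ or, if the EOQ is below the tier, at the tier's minimum quantity.
EOQ at $5.27 = 4433.9 (feasible in tier 1): TC = 62,580×$5.27 + (62,580/4433.9)×149 + (4433.9/2)×0.18×$5.27 = $334,002.58.
EOQ at $5.21 = 4459.3 < 25000, so use break Q=25000: TC = 62,580×$5.21 + (62,580/25000.0)×149 + (25000.0/2)×0.18×$5.21 = $338,137.28.
Lowest total cost among the candidates is at Q = 4433.9.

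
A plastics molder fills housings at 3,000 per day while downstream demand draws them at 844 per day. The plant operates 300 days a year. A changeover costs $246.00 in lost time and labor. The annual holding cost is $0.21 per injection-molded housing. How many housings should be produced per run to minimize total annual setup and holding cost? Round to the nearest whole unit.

Annual demand D = 844 × 300 = 253,200.
Production build-up factor (1 − d/p) = 1 − 844/3,000 = 0.7187.
Q* = √(2DS / (H(1 − d/p))) = √(2 × 253,200 × 246 / (0.21 × 0.7187)).
= √(124,574,400 / 0.1509) ≈ 28730.356.

Q* ≈ 28,730 housings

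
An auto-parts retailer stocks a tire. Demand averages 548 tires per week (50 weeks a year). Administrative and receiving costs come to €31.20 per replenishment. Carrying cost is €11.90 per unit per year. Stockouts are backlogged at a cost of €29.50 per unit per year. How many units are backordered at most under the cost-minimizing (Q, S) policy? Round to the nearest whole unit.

Annual demand D = 548 × 50 = 27,400.
With planned backorders, Q* = √(2DS/H) · √((H+B)/B).
√(2DS/H) = √(2 × 27,400 × 31.2 / 11.9) = 379.048.
√((H+B)/B) = √((11.9+29.5)/29.5) = 1.1846.
Q* ≈ 449.038.
S* = Q* · H/(H+B) = 449.038 × 11.9/41.4 ≈ 129.071.

S* ≈ 129 tires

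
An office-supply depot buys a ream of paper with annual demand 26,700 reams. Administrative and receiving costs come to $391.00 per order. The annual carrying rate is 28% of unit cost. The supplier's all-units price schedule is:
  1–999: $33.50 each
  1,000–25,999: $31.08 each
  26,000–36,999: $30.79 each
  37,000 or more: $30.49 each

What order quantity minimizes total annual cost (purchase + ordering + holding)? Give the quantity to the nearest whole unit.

Holding cost per unit per year at price C is H = 0.28·C.
Candidates are each tier's EOQ (if it falls in that tier) and each price-break quantity.
Tier 1 ($33.50): EOQ = 1492.0 exceeds tier's upper bound 999, so this tier is dominated.
EOQ at $31.08 = 1549.0 (feasible in tier 2): TC = 26,700×$31.08 + (26,700/1549.0)×391 + (1549.0/2)×0.28×$31.08 = $843,315.65.
EOQ at $30.79 = 1556.2 < 26000, so use break Q=26000: TC = 26,700×$30.79 + (26,700/26000.0)×391 + (26000.0/2)×0.28×$30.79 = $934,570.13.
EOQ at $30.49 = 1563.9 < 37000, so use break Q=37000: TC = 26,700×$30.49 + (26,700/37000.0)×391 + (37000.0/2)×0.28×$30.49 = $972,303.35.
Lowest total cost is $843,315.65 at Q = 1549.0.

Q* ≈ 1,549 reams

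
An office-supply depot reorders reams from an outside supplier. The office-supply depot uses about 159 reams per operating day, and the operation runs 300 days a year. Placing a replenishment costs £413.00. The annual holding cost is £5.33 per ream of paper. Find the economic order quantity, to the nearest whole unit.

Annual demand D = 159 × 300 = 47,700.
EOQ = √(2DS / H) = √(2 × 47,700 × 413 / 5.33).
= √(39,400,200 / 5.33) = √7,392,157.5985 ≈ 2718.852.

Q* ≈ 2,719 reams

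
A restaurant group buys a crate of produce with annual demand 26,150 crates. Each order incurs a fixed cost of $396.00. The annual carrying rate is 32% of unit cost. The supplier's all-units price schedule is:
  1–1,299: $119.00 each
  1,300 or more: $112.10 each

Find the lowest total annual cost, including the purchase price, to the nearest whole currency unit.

Holding cost per unit per year at price C is H = 0.32·C.
For each price level, check whether its EOQ is feasible; otherwise the best quantity at that price is the breakpoint.
EOQ at $119.00 = 737.5 (feasible in tier 1): TC = 26,150×$119.00 + (26,150/737.5)×396 + (737.5/2)×0.32×$119.00 = $3,139,933.22.
EOQ at $112.10 = 759.8 < 1300, so use break Q=1300: TC = 26,150×$112.10 + (26,150/1300.0)×396 + (1300.0/2)×0.32×$112.10 = $2,962,697.49.
Lowest total cost among the candidates is at Q = 1300.0.

TC* ≈ $2,962,697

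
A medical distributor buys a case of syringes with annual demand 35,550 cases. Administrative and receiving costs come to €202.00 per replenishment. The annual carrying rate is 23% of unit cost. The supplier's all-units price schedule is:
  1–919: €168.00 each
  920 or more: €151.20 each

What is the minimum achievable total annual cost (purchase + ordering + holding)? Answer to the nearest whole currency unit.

Holding cost per unit per year at price C is H = 0.23·C.
Evaluate total cost at each tier's feasible EOQ or, if the EOQ is below the tier, at the tier's minimum quantity.
EOQ at €168.00 = 609.7 (feasible in tier 1): TC = 35,550×€168.00 + (35,550/609.7)×202 + (609.7/2)×0.23×€168.00 = €5,995,957.49.
EOQ at €151.20 = 642.6 < 920, so use break Q=920: TC = 35,550×€151.20 + (35,550/920.0)×202 + (920.0/2)×0.23×€151.20 = €5,398,962.50.
Lowest total cost among the candidates is at Q = 920.0.

TC* ≈ €5,398,963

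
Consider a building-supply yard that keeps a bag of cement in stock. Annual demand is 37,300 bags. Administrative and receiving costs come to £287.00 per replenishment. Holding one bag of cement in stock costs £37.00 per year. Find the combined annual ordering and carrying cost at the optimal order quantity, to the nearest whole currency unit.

Q* = √(2DS/H) = √(2 × 37,300 × 287 / 37) ≈ 760.69.
At Q*, ordering cost (D/Q*)S equals holding cost (Q*/2)H, each = √(DSH/2).
Minimum total = √(2DSH) = √(2 × 37,300 × 287 × 37) ≈ 28145.646.

TC* ≈ £28,146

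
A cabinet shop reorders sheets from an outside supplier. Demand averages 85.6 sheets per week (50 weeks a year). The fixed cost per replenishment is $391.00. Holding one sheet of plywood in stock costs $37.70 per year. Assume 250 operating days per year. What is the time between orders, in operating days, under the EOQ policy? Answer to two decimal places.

Annual demand D = 85.6 × 50 = 4,280.
EOQ = √(2DS/H) = √(2 × 4,280 × 391 / 37.7) ≈ 297.96.
Cycle time = Q*/D × 250 = 297.96 / 4,280 × 250 ≈ 17.404 days.

T ≈ 17.40 days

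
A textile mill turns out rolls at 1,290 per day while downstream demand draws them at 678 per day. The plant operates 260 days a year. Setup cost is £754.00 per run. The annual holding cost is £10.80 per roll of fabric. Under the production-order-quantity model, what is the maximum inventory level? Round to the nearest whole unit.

I_max ≈ 3,417 rolls

Annual demand D = 678 × 260 = 176,280.
Production build-up factor (1 − d/p) = 1 − 678/1,290 = 0.4744.
Q* = √(2DS / (H(1 − d/p))) = √(2 × 176,280 × 754 / (10.8 × 0.4744)).
= √(265,830,240 / 5.1237) ≈ 7202.934.
Maximum inventory = Q*(1 − d/p) = 7202.934 × 0.4744 ≈ 3417.206.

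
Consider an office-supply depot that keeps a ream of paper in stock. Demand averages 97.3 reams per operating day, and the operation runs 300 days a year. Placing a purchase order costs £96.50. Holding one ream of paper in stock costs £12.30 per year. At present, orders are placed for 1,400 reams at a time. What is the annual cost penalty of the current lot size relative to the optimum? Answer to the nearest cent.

Extra cost ≈ £2,297.71 per year

Annual demand D = 97.3 × 300 = 29,190.
EOQ = √(2DS/H) = √(2 × 29,190 × 96.5 / 12.3) ≈ 676.77.
Cost at Q* = (D/Q*)S + (Q*/2)H = √(2DSH) ≈ £8,324.31.
Cost at Q = 1,400: (29,190/1,400)×96.5 + (1,400/2)×12.3 = £2,012.03 + £8,610.00 = £10,622.02.
Excess = £10,622.02 − £8,324.31 = £2,297.71.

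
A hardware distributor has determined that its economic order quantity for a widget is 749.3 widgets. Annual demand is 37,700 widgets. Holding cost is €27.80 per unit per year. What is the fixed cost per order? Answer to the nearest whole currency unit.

S ≈ €207

Squaring Q* = √(2DS/H) gives Q*² = 2DS/H.
From Q* = √(2DS/H): S = Q*²H / (2D) = 749.3² × 27.8 / (2 × 37,700) = 207.0069.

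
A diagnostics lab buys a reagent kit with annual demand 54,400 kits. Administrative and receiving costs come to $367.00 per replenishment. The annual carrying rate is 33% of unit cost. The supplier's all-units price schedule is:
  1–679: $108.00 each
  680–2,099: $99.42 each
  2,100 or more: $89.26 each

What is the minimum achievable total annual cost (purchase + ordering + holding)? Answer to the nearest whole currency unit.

TC* ≈ $4,896,180

Holding cost per unit per year at price C is H = 0.33·C.
Candidates are each tier's EOQ (if it falls in that tier) and each price-break quantity.
Tier 1 ($108.00): EOQ = 1058.5 exceeds tier's upper bound 679, so this tier is dominated.
EOQ at $99.42 = 1103.2 (feasible in tier 2): TC = 54,400×$99.42 + (54,400/1103.2)×367 + (1103.2/2)×0.33×$99.42 = $5,444,642.40.
EOQ at $89.26 = 1164.3 < 2100, so use break Q=2100: TC = 54,400×$89.26 + (54,400/2100.0)×367 + (2100.0/2)×0.33×$89.26 = $4,896,179.64.
Lowest total cost among the candidates is at Q = 2100.0.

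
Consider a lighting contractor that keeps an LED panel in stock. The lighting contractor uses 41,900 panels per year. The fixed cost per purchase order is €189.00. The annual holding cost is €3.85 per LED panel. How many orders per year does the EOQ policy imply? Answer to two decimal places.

Q* = √(2DS/H) = √(2 × 41,900 × 189 / 3.85) ≈ 2028.25.
Orders per year = D / Q* = 41,900 / 2028.25 ≈ 20.658.

N ≈ 20.66 orders per year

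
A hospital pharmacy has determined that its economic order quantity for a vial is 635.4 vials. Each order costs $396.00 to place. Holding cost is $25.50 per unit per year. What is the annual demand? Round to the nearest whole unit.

The basic EOQ model gives Q* = √(2DS/H); rearrange for the unknown.
From Q* = √(2DS/H): D = Q*²H / (2S) = 635.4² × 25.5 / (2 × 396) = 12998.984.

D ≈ 12,999 vials per year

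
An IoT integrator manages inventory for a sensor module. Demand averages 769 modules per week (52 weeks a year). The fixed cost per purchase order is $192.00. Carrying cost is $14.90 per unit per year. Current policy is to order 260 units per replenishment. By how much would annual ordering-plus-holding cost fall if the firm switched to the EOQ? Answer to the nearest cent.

Extra cost ≈ $16,340.62 per year

Annual demand D = 769 × 52 = 39,988.
EOQ = √(2DS/H) = √(2 × 39,988 × 192 / 14.9) ≈ 1015.17.
Cost at Q* = (D/Q*)S + (Q*/2)H = √(2DSH) ≈ $15,125.98.
Cost at Q = 260: (39,988/260)×192 + (260/2)×14.9 = $29,529.60 + $1,937.00 = $31,466.60.
Excess = $31,466.60 − $15,125.98 = $16,340.62.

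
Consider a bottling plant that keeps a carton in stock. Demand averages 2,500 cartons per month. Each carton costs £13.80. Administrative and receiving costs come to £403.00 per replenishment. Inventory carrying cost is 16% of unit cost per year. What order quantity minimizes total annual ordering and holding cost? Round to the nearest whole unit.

Q* ≈ 3,309 cartons

Annual demand D = 2,500 × 12 = 30,000.
Holding cost H = 0.16 × £13.80 = £2.2080 per unit per year.
EOQ = √(2DS / H) = √(2 × 30,000 × 403 / 2.208).
= √(24,180,000 / 2.208) = √10,951,086.9565 ≈ 3309.243.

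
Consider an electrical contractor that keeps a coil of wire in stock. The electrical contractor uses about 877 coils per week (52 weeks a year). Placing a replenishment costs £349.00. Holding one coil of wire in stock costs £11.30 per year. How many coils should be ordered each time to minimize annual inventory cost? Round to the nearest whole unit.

Annual demand D = 877 × 52 = 45,604.
EOQ = √(2DS / H) = √(2 × 45,604 × 349 / 11.3).
= √(31,831,592 / 11.3) = √2,816,955.0442 ≈ 1678.379.

Q* ≈ 1,678 coils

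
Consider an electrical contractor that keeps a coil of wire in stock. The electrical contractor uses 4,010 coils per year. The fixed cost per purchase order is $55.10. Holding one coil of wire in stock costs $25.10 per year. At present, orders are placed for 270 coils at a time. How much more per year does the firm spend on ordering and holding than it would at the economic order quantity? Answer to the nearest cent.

EOQ = √(2DS/H) = √(2 × 4,010 × 55.1 / 25.1) ≈ 132.69.
Cost at Q* = (D/Q*)S + (Q*/2)H = √(2DSH) ≈ $3,330.43.
Cost at Q = 270: (4,010/270)×55.1 + (270/2)×25.1 = $818.34 + $3,388.50 = $4,206.84.
Excess = $4,206.84 − $3,330.43 = $876.41.

Extra cost ≈ $876.41 per year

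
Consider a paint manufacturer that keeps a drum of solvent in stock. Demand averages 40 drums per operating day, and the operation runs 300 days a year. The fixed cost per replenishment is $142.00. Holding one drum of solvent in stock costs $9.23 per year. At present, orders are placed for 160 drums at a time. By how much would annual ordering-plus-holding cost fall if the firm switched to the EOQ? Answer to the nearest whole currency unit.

Extra cost ≈ $5,780 per year

Annual demand D = 40 × 300 = 12,000.
EOQ = √(2DS/H) = √(2 × 12,000 × 142 / 9.23) ≈ 607.64.
Cost at Q* = (D/Q*)S + (Q*/2)H = √(2DSH) ≈ $5,608.55.
Cost at Q = 160: (12,000/160)×142 + (160/2)×9.23 = $10,650.00 + $738.40 = $11,388.40.
Excess = $11,388.40 − $5,608.55 = $5,779.85.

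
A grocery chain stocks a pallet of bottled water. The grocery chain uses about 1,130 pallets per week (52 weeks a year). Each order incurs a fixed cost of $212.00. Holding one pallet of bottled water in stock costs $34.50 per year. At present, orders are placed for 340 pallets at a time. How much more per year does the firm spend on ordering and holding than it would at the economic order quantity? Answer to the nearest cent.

Extra cost ≈ $13,185.65 per year

Annual demand D = 1,130 × 52 = 58,760.
EOQ = √(2DS/H) = √(2 × 58,760 × 212 / 34.5) ≈ 849.80.
Cost at Q* = (D/Q*)S + (Q*/2)H = √(2DSH) ≈ $29,317.93.
Cost at Q = 340: (58,760/340)×212 + (340/2)×34.5 = $36,638.59 + $5,865.00 = $42,503.59.
Excess = $42,503.59 − $29,317.93 = $13,185.65.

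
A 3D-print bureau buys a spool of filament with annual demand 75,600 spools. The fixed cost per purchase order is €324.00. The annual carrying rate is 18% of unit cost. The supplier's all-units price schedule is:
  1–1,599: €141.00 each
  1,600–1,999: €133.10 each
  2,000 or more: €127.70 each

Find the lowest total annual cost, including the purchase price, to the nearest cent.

Holding cost per unit per year at price C is H = 0.18·C.
Evaluate total cost at each tier's feasible EOQ or, if the EOQ is below the tier, at the tier's minimum quantity.
EOQ at €141.00 = 1389.3 (feasible in tier 1): TC = 75,600×€141.00 + (75,600/1389.3)×324 + (1389.3/2)×0.18×€141.00 = €10,694,860.97.
EOQ at €133.10 = 1430.0 < 1600, so use break Q=1600: TC = 75,600×€133.10 + (75,600/1600.0)×324 + (1600.0/2)×0.18×€133.10 = €10,096,835.40.
EOQ at €127.70 = 1459.9 < 2000, so use break Q=2000: TC = 75,600×€127.70 + (75,600/2000.0)×324 + (2000.0/2)×0.18×€127.70 = €9,689,353.20.
Lowest total cost among the candidates is at Q = 2000.0.

TC* ≈ €9,689,353.20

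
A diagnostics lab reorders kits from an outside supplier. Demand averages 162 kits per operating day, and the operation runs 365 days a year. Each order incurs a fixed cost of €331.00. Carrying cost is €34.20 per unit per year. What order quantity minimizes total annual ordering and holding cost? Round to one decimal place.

Annual demand D = 162 × 365 = 59,130.
EOQ = √(2DS / H) = √(2 × 59,130 × 331 / 34.2).
= √(39,144,060 / 34.2) = √1,144,563.1579 ≈ 1069.843.

Q* ≈ 1,069.8 kits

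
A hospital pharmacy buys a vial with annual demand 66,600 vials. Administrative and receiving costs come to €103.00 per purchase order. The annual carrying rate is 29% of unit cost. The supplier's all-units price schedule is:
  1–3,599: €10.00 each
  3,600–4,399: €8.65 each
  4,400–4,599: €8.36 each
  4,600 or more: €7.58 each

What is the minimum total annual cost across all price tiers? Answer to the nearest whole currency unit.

Holding cost per unit per year at price C is H = 0.29·C.
Candidates are each tier's EOQ (if it falls in that tier) and each price-break quantity.
EOQ at €10.00 = 2175.1 (feasible in tier 1): TC = 66,600×€10.00 + (66,600/2175.1)×103 + (2175.1/2)×0.29×€10.00 = €672,307.68.
EOQ at €8.65 = 2338.6 < 3600, so use break Q=3600: TC = 66,600×€8.65 + (66,600/3600.0)×103 + (3600.0/2)×0.29×€8.65 = €582,510.80.
EOQ at €8.36 = 2378.9 < 4400, so use break Q=4400: TC = 66,600×€8.36 + (66,600/4400.0)×103 + (4400.0/2)×0.29×€8.36 = €563,668.73.
EOQ at €7.58 = 2498.3 < 4600, so use break Q=4600: TC = 66,600×€7.58 + (66,600/4600.0)×103 + (4600.0/2)×0.29×€7.58 = €511,375.12.
Lowest total cost among the candidates is at Q = 4600.0.

TC* ≈ €511,375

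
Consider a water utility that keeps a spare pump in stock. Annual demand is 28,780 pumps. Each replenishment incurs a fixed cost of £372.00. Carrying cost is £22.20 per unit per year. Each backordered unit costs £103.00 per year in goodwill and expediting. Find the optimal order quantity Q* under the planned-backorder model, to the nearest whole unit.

Q* ≈ 1,083 pumps

With planned backorders, Q* = √(2DS/H) · √((H+B)/B).
√(2DS/H) = √(2 × 28,780 × 372 / 22.2) = 982.099.
√((H+B)/B) = √((22.2+103)/103) = 1.1025.
Q* ≈ 1082.777.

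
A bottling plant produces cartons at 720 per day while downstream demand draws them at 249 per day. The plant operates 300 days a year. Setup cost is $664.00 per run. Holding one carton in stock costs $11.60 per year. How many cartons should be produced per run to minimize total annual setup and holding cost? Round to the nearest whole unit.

Q* ≈ 3,616 cartons

Annual demand D = 249 × 300 = 74,700.
Production build-up factor (1 − d/p) = 1 − 249/720 = 0.6542.
Q* = √(2DS / (H(1 − d/p))) = √(2 × 74,700 × 664 / (11.6 × 0.6542)).
= √(99,201,600 / 7.5883) ≈ 3615.648.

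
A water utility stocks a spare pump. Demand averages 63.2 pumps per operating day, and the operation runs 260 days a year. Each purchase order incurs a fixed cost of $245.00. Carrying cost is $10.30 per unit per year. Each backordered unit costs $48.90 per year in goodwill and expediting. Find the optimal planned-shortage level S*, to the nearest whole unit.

S* ≈ 169 pumps

Annual demand D = 63.2 × 260 = 16,432.
With planned backorders, Q* = √(2DS/H) · √((H+B)/B).
√(2DS/H) = √(2 × 16,432 × 245 / 10.3) = 884.147.
√((H+B)/B) = √((10.3+48.9)/48.9) = 1.1003.
Q* ≈ 972.817.
S* = Q* · H/(H+B) = 972.817 × 10.3/59.2 ≈ 169.257.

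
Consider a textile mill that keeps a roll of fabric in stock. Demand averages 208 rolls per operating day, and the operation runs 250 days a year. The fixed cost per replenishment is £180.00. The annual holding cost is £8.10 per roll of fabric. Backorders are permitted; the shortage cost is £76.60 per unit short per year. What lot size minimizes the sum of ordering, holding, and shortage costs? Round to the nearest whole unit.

Annual demand D = 208 × 250 = 52,000.
With planned backorders, Q* = √(2DS/H) · √((H+B)/B).
√(2DS/H) = √(2 × 52,000 × 180 / 8.1) = 1520.234.
√((H+B)/B) = √((8.1+76.6)/76.6) = 1.0515.
Q* ≈ 1598.592.

Q* ≈ 1,599 rolls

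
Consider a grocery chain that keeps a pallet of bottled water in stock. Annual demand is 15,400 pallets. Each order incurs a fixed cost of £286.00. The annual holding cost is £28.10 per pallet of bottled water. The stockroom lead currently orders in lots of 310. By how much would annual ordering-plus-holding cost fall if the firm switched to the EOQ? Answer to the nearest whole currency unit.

Extra cost ≈ £2,830 per year

EOQ = √(2DS/H) = √(2 × 15,400 × 286 / 28.1) ≈ 559.89.
Cost at Q* = (D/Q*)S + (Q*/2)H = √(2DSH) ≈ £15,733.00.
Cost at Q = 310: (15,400/310)×286 + (310/2)×28.1 = £14,207.74 + £4,355.50 = £18,563.24.
Excess = £18,563.24 − £15,733.00 = £2,830.24.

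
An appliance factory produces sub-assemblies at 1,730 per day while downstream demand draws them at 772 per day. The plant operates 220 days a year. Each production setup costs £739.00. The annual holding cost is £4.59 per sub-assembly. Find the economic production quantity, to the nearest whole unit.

Annual demand D = 772 × 220 = 169,840.
Production build-up factor (1 − d/p) = 1 − 772/1,730 = 0.5538.
Q* = √(2DS / (H(1 − d/p))) = √(2 × 169,840 × 739 / (4.59 × 0.5538)).
= √(251,023,520 / 2.5417) ≈ 9937.821.

Q* ≈ 9,938 sub-assemblies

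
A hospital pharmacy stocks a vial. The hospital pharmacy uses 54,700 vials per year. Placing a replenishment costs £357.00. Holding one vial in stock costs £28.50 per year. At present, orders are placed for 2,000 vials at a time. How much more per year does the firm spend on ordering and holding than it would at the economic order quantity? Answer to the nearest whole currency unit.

EOQ = √(2DS/H) = √(2 × 54,700 × 357 / 28.5) ≈ 1170.63.
Cost at Q* = (D/Q*)S + (Q*/2)H = √(2DSH) ≈ £33,363.01.
Cost at Q = 2,000: (54,700/2,000)×357 + (2,000/2)×28.5 = £9,763.95 + £28,500.00 = £38,263.95.
Excess = £38,263.95 − £33,363.01 = £4,900.94.

Extra cost ≈ £4,901 per year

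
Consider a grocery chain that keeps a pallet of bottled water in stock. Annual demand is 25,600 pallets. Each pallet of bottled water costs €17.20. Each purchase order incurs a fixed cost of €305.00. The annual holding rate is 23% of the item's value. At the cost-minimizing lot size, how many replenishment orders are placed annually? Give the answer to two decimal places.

Holding cost H = 0.23 × €17.20 = €3.9560 per unit per year.
Q* = √(2DS/H) = √(2 × 25,600 × 305 / 3.956) ≈ 1986.81.
Orders per year = D / Q* = 25,600 / 1986.81 ≈ 12.885.

N ≈ 12.88 orders per year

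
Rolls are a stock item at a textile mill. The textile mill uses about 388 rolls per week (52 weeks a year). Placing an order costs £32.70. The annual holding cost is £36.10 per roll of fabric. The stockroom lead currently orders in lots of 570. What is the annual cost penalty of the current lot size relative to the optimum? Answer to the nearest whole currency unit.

Annual demand D = 388 × 52 = 20,176.
EOQ = √(2DS/H) = √(2 × 20,176 × 32.7 / 36.1) ≈ 191.18.
Cost at Q* = (D/Q*)S + (Q*/2)H = √(2DSH) ≈ £6,901.76.
Cost at Q = 570: (20,176/570)×32.7 + (570/2)×36.1 = £1,157.47 + £10,288.50 = £11,445.97.
Excess = £11,445.97 − £6,901.76 = £4,544.20.

Extra cost ≈ £4,544 per year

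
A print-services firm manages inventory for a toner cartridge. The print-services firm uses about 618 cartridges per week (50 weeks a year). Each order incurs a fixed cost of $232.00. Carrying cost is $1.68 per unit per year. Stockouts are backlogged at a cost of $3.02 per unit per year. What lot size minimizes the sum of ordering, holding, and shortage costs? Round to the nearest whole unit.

Annual demand D = 618 × 50 = 30,900.
With planned backorders, Q* = √(2DS/H) · √((H+B)/B).
√(2DS/H) = √(2 × 30,900 × 232 / 1.68) = 2921.350.
√((H+B)/B) = √((1.68+3.02)/3.02) = 1.2475.
Q* ≈ 3644.425.

Q* ≈ 3,644 cartridges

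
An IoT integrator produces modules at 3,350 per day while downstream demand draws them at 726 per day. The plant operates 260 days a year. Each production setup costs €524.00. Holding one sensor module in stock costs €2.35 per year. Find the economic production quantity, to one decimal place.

Q* ≈ 10,366.7 modules

Annual demand D = 726 × 260 = 188,760.
Production build-up factor (1 − d/p) = 1 − 726/3,350 = 0.7833.
Q* = √(2DS / (H(1 − d/p))) = √(2 × 188,760 × 524 / (2.35 × 0.7833)).
= √(197,820,480 / 1.8407) ≈ 10366.739.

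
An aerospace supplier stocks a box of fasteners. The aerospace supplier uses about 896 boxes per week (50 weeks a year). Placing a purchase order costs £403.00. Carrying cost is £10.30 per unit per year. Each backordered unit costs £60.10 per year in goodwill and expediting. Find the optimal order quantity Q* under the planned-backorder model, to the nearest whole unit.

Annual demand D = 896 × 50 = 44,800.
With planned backorders, Q* = √(2DS/H) · √((H+B)/B).
√(2DS/H) = √(2 × 44,800 × 403 / 10.3) = 1872.354.
√((H+B)/B) = √((10.3+60.1)/60.1) = 1.0823.
Q* ≈ 2026.455.

Q* ≈ 2,026 boxes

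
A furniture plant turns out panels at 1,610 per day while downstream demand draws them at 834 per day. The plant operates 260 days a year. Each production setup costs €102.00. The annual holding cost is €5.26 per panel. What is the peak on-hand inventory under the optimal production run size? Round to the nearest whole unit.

Annual demand D = 834 × 260 = 216,840.
Production build-up factor (1 − d/p) = 1 − 834/1,610 = 0.4820.
Q* = √(2DS / (H(1 − d/p))) = √(2 × 216,840 × 102 / (5.26 × 0.4820)).
= √(44,235,360 / 2.5353) ≈ 4177.091.
Maximum inventory = Q*(1 − d/p) = 4177.091 × 0.4820 ≈ 2013.306.

I_max ≈ 2,013 panels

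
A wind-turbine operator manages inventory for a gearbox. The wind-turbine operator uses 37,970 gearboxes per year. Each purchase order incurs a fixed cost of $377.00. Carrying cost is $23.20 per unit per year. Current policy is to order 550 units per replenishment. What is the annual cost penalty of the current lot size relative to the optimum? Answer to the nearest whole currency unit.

Extra cost ≈ $6,635 per year

EOQ = √(2DS/H) = √(2 × 37,970 × 377 / 23.2) ≈ 1110.87.
Cost at Q* = (D/Q*)S + (Q*/2)H = √(2DSH) ≈ $25,772.11.
Cost at Q = 550: (37,970/550)×377 + (550/2)×23.2 = $26,026.71 + $6,380.00 = $32,406.71.
Excess = $32,406.71 − $25,772.11 = $6,634.60.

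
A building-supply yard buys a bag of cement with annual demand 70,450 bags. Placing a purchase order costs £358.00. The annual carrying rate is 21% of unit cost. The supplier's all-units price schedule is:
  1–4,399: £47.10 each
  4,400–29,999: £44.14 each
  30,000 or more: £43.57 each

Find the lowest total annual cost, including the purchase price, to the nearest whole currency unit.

TC* ≈ £3,135,788

Holding cost per unit per year at price C is H = 0.21·C.
For each price level, check whether its EOQ is feasible; otherwise the best quantity at that price is the breakpoint.
EOQ at £47.10 = 2258.3 (feasible in tier 1): TC = 70,450×£47.10 + (70,450/2258.3)×358 + (2258.3/2)×0.21×£47.10 = £3,340,531.60.
EOQ at £44.14 = 2332.8 < 4400, so use break Q=4400: TC = 70,450×£44.14 + (70,450/4400.0)×358 + (4400.0/2)×0.21×£44.14 = £3,135,787.75.
EOQ at £43.57 = 2348.0 < 30000, so use break Q=30000: TC = 70,450×£43.57 + (70,450/30000.0)×358 + (30000.0/2)×0.21×£43.57 = £3,207,592.70.
Lowest total cost among the candidates is at Q = 4400.0.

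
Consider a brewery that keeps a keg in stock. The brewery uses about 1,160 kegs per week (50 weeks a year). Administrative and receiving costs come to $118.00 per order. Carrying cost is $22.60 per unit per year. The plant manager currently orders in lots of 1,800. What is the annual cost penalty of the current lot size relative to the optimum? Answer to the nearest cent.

Extra cost ≈ $6,553.91 per year

Annual demand D = 1,160 × 50 = 58,000.
EOQ = √(2DS/H) = √(2 × 58,000 × 118 / 22.6) ≈ 778.24.
Cost at Q* = (D/Q*)S + (Q*/2)H = √(2DSH) ≈ $17,588.31.
Cost at Q = 1,800: (58,000/1,800)×118 + (1,800/2)×22.6 = $3,802.22 + $20,340.00 = $24,142.22.
Excess = $24,142.22 − $17,588.31 = $6,553.91.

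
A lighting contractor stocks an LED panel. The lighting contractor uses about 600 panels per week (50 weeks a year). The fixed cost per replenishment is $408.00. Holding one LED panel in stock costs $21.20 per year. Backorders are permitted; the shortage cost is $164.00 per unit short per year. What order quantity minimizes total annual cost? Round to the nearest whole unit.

Q* ≈ 1,142 panels

Annual demand D = 600 × 50 = 30,000.
With planned backorders, Q* = √(2DS/H) · √((H+B)/B).
√(2DS/H) = √(2 × 30,000 × 408 / 21.2) = 1074.578.
√((H+B)/B) = √((21.2+164)/164) = 1.0627.
Q* ≈ 1141.922.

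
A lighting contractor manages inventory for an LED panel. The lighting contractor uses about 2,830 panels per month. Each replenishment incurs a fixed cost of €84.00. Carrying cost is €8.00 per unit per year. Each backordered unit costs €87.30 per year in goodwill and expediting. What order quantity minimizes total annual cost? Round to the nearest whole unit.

Annual demand D = 2,830 × 12 = 33,960.
With planned backorders, Q* = √(2DS/H) · √((H+B)/B).
√(2DS/H) = √(2 × 33,960 × 84 / 8) = 844.488.
√((H+B)/B) = √((8+87.3)/87.3) = 1.0448.
Q* ≈ 882.334.

Q* ≈ 882 panels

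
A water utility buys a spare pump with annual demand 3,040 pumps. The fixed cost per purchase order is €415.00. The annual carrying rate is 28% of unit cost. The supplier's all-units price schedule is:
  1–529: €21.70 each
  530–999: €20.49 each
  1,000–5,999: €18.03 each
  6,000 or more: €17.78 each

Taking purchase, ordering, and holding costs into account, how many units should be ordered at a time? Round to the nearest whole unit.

Holding cost per unit per year at price C is H = 0.28·C.
For each price level, check whether its EOQ is feasible; otherwise the best quantity at that price is the breakpoint.
Tier 1 (€21.70): EOQ = 644.4 exceeds tier's upper bound 529, so this tier is dominated.
EOQ at €20.49 = 663.2 (feasible in tier 2): TC = 3,040×€20.49 + (3,040/663.2)×415 + (663.2/2)×0.28×€20.49 = €66,094.35.
EOQ at €18.03 = 707.0 < 1000, so use break Q=1000: TC = 3,040×€18.03 + (3,040/1000.0)×415 + (1000.0/2)×0.28×€18.03 = €58,597.00.
EOQ at €17.78 = 711.9 < 6000, so use break Q=6000: TC = 3,040×€17.78 + (3,040/6000.0)×415 + (6000.0/2)×0.28×€17.78 = €69,196.67.
Lowest total cost is €58,597.00 at Q = 1000.0.

Q* ≈ 1,000 pumps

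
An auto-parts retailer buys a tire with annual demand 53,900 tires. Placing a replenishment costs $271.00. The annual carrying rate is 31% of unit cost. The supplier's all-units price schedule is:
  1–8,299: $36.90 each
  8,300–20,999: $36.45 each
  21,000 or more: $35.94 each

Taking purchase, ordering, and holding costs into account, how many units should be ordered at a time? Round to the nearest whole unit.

Q* ≈ 1,598 tires

Holding cost per unit per year at price C is H = 0.31·C.
Evaluate total cost at each tier's feasible EOQ or, if the EOQ is below the tier, at the tier's minimum quantity.
EOQ at $36.90 = 1598.1 (feasible in tier 1): TC = 53,900×$36.90 + (53,900/1598.1)×271 + (1598.1/2)×0.31×$36.90 = $2,007,190.50.
EOQ at $36.45 = 1607.9 < 8300, so use break Q=8300: TC = 53,900×$36.45 + (53,900/8300.0)×271 + (8300.0/2)×0.31×$36.45 = $2,013,307.79.
EOQ at $35.94 = 1619.3 < 21000, so use break Q=21000: TC = 53,900×$35.94 + (53,900/21000.0)×271 + (21000.0/2)×0.31×$35.94 = $2,054,846.27.
Lowest total cost is $2,007,190.50 at Q = 1598.1.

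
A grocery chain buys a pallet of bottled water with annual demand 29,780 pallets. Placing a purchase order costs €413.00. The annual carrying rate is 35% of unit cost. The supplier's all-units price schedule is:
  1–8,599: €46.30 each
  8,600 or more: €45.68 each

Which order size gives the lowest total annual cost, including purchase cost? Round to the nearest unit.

Q* ≈ 1,232 pallets

Holding cost per unit per year at price C is H = 0.35·C.
Candidates are each tier's EOQ (if it falls in that tier) and each price-break quantity.
EOQ at €46.30 = 1232.0 (feasible in tier 1): TC = 29,780×€46.30 + (29,780/1232.0)×413 + (1232.0/2)×0.35×€46.30 = €1,398,779.35.
EOQ at €45.68 = 1240.4 < 8600, so use break Q=8600: TC = 29,780×€45.68 + (29,780/8600.0)×413 + (8600.0/2)×0.35×€45.68 = €1,430,528.93.
Lowest total cost is €1,398,779.35 at Q = 1232.0.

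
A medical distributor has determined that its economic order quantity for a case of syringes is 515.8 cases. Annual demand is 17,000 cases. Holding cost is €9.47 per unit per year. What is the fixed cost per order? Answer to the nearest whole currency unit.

The basic EOQ model gives Q* = √(2DS/H); rearrange for the unknown.
From Q* = √(2DS/H): S = Q*²H / (2D) = 515.8² × 9.47 / (2 × 17,000) = 74.1026.

S ≈ €74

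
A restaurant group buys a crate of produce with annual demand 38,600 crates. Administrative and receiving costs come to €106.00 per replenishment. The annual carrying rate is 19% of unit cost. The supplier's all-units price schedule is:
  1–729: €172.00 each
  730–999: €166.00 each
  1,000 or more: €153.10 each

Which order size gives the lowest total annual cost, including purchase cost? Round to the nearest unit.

Q* ≈ 1,000 crates

Holding cost per unit per year at price C is H = 0.19·C.
For each price level, check whether its EOQ is feasible; otherwise the best quantity at that price is the breakpoint.
EOQ at €172.00 = 500.4 (feasible in tier 1): TC = 38,600×€172.00 + (38,600/500.4)×106 + (500.4/2)×0.19×€172.00 = €6,655,553.19.
EOQ at €166.00 = 509.4 < 730, so use break Q=730: TC = 38,600×€166.00 + (38,600/730.0)×106 + (730.0/2)×0.19×€166.00 = €6,424,717.03.
EOQ at €153.10 = 530.4 < 1000, so use break Q=1000: TC = 38,600×€153.10 + (38,600/1000.0)×106 + (1000.0/2)×0.19×€153.10 = €5,928,296.10.
Lowest total cost is €5,928,296.10 at Q = 1000.0.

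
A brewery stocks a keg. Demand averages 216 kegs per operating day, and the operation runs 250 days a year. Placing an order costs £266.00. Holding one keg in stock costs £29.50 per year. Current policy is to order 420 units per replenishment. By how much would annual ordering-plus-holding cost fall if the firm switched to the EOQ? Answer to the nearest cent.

Extra cost ≈ £11,283.56 per year

Annual demand D = 216 × 250 = 54,000.
EOQ = √(2DS/H) = √(2 × 54,000 × 266 / 29.5) ≈ 986.83.
Cost at Q* = (D/Q*)S + (Q*/2)H = √(2DSH) ≈ £29,111.44.
Cost at Q = 420: (54,000/420)×266 + (420/2)×29.5 = £34,200.00 + £6,195.00 = £40,395.00.
Excess = £40,395.00 − £29,111.44 = £11,283.56.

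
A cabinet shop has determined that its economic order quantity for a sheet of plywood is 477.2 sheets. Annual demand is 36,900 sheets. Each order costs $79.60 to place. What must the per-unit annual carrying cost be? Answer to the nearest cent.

Invert the EOQ relation Q*² = 2DS/H.
From Q* = √(2DS/H): H = 2DS / Q*² = 2 × 36,900 × 79.6 / 477.2² = 25.7970.

H ≈ $25.80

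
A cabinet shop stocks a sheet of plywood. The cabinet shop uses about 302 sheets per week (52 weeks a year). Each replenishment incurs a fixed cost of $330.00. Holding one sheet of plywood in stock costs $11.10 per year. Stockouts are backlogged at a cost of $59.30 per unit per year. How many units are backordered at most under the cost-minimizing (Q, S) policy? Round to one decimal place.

S* ≈ 166.0 sheets

Annual demand D = 302 × 52 = 15,704.
With planned backorders, Q* = √(2DS/H) · √((H+B)/B).
√(2DS/H) = √(2 × 15,704 × 330 / 11.1) = 966.308.
√((H+B)/B) = √((11.1+59.3)/59.3) = 1.0896.
Q* ≈ 1052.870.
S* = Q* · H/(H+B) = 1052.870 × 11.1/70.4 ≈ 166.006.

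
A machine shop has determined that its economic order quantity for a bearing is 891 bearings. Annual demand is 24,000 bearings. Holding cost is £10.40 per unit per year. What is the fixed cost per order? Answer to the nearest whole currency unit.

S ≈ £172

Invert the EOQ relation Q*² = 2DS/H.
From Q* = √(2DS/H): S = Q*²H / (2D) = 891² × 10.4 / (2 × 24,000) = 172.0076.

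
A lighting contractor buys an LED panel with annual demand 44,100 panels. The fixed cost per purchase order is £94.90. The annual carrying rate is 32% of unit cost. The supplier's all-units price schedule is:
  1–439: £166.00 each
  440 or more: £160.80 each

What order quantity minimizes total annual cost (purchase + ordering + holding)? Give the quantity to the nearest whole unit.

Q* ≈ 440 panels

Holding cost per unit per year at price C is H = 0.32·C.
Candidates are each tier's EOQ (if it falls in that tier) and each price-break quantity.
EOQ at £166.00 = 397.0 (feasible in tier 1): TC = 44,100×£166.00 + (44,100/397.0)×94.9 + (397.0/2)×0.32×£166.00 = £7,341,686.11.
EOQ at £160.80 = 403.3 < 440, so use break Q=440: TC = 44,100×£160.80 + (44,100/440.0)×94.9 + (440.0/2)×0.32×£160.80 = £7,112,111.89.
Lowest total cost is £7,112,111.89 at Q = 440.0.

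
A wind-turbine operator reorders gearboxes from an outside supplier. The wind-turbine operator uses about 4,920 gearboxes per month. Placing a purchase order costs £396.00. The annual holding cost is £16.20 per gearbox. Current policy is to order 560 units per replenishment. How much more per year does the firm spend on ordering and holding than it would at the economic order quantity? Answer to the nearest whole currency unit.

Extra cost ≈ £18,763 per year

Annual demand D = 4,920 × 12 = 59,040.
EOQ = √(2DS/H) = √(2 × 59,040 × 396 / 16.2) ≈ 1698.94.
Cost at Q* = (D/Q*)S + (Q*/2)H = √(2DSH) ≈ £27,522.84.
Cost at Q = 560: (59,040/560)×396 + (560/2)×16.2 = £41,749.71 + £4,536.00 = £46,285.71.
Excess = £46,285.71 − £27,522.84 = £18,762.87.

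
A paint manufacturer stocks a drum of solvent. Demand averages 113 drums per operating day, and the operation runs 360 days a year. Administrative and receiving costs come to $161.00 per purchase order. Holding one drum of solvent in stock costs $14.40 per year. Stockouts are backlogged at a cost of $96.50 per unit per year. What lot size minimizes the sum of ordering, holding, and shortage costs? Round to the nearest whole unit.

Q* ≈ 1,022 drums

Annual demand D = 113 × 360 = 40,680.
With planned backorders, Q* = √(2DS/H) · √((H+B)/B).
√(2DS/H) = √(2 × 40,680 × 161 / 14.4) = 953.756.
√((H+B)/B) = √((14.4+96.5)/96.5) = 1.0720.
Q* ≈ 1022.443.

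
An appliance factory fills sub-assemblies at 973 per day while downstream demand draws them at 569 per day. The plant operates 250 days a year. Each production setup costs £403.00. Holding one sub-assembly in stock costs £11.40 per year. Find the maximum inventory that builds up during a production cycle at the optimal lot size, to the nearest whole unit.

I_max ≈ 2,044 sub-assemblies

Annual demand D = 569 × 250 = 142,250.
Production build-up factor (1 − d/p) = 1 − 569/973 = 0.4152.
Q* = √(2DS / (H(1 − d/p))) = √(2 × 142,250 × 403 / (11.4 × 0.4152)).
= √(114,653,500 / 4.7334) ≈ 4921.607.
Maximum inventory = Q*(1 − d/p) = 4921.607 × 0.4152 ≈ 2043.504.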